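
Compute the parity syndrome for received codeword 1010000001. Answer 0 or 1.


Syndrome = XOR of all bits = 1 XOR 0 XOR 1 XOR 0 XOR 0 XOR 0 XOR 0 XOR 0 XOR 0 XOR 1 = 1

1


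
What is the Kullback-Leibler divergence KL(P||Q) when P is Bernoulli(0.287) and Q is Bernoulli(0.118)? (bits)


KL = p*log2(p/q) + (1-p)*log2((1-p)/(1-q)) = 0.287*log2(0.287/0.118) + 0.713*log2(0.713/0.882) = 0.1492

0.1492 bits


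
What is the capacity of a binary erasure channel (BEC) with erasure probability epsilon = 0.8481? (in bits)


C = 1 - epsilon = 1 - 0.8481 = 0.1519

0.1519 bits


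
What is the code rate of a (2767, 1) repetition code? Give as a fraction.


Rate = k/n = 1/2767

1/2767


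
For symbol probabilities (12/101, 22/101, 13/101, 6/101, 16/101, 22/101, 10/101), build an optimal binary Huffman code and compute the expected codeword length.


Huffman construction (repeatedly merge the two least-probable nodes; each merge adds 1 bit to every symbol beneath it): 6/101 + 10/101 = 16/101; 12/101 + 13/101 = 25/101; 16/101 + 16/101 = 32/101; 22/101 + 22/101 = 44/101; 25/101 + 32/101 = 57/101; 44/101 + 57/101 = 1. Resulting codeword lengths (in the order the probabilities were given): (3, 2, 3, 4, 3, 2, 4). L_avg = sum(p_i * l_i) = 12/101*3 + 22/101*2 + 13/101*3 + 6/101*4 + 16/101*3 + 22/101*2 + 10/101*4 = 275/101 = 2.7228

2.7228 bits


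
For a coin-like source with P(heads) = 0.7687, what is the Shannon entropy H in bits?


H = -p*log2(p) - (1-p)*log2(1-p). -0.7687*log2(0.7687) = 0.291727; -0.2313*log2(0.2313) = 0.488543. H = 0.291727 + 0.488543 = 0.7803

0.7803 bits


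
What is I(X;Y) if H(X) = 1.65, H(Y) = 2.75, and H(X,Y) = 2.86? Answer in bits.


I(X;Y) = H(X) + H(Y) - H(X,Y) = 1.65 + 2.75 - 2.86 = 1.54

1.54 bits


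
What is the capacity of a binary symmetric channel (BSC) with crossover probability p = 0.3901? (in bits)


H(p) = -p*log2(p) - (1-p)*log2(1-p) = -0.3901*log2(0.3901) - 0.6099*log2(0.6099) = 0.529789 + 0.435075 = 0.9649. C = 1 - H(p) = 1 - 0.9649 = 0.0351

0.0351 bits


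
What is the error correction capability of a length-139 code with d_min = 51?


Correction capability = floor((d-1)/2) = floor((51-1)/2) = 25

25 errors


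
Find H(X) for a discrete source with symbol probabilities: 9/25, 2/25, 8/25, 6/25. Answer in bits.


H = -sum(p_i * log2(p_i)). Terms: -(9/25)*log2(9/25) = 0.530615; -(2/25)*log2(2/25) = 0.291508; -(8/25)*log2(8/25) = 0.526034; -(6/25)*log2(6/25) = 0.494134. H = 0.530615 + 0.291508 + 0.526034 + 0.494134 = 1.8423

1.8423 bits


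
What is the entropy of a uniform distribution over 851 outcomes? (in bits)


H = log2(n) = log2(851) = 9.733

9.733 bits


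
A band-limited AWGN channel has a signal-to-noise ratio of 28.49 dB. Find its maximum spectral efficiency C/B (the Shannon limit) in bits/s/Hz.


SNR_linear = 10^(28.49/10) = 706.3176; C/B = log2(1 + SNR_linear) = log2(1 + 706.3176) = 9.4662

9.4662 bits/s/Hz


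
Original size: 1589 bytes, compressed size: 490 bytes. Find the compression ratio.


Ratio = original / compressed = 1589 / 490 = 3.2429

3.2429


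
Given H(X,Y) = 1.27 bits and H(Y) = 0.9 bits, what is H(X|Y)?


H(X|Y) = H(X,Y) - H(Y) = 1.27 - 0.9 = 0.37

0.37 bits


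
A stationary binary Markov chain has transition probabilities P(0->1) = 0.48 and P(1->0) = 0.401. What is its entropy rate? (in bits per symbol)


Stationary distribution: pi_0 = p10/(p01+p10) = 0.4552, pi_1 = 0.5448. Entropy rate H' = pi_0*H(p01) + pi_1*H(p10) = 0.4552*0.9988 + 0.5448*0.9715 = 0.984

0.984 bits/symbol


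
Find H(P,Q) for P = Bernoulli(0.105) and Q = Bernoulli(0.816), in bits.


H(P,Q) = -p*log2(q) - (1-p)*log2(1-q). -0.105*log2(0.816) = 0.030803; -0.895*log2(0.184) = 2.185789. H(P,Q) = 0.030803 + 2.185789 = 2.2166

2.2166 bits


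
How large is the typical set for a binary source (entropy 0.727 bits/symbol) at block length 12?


log2|A_typical| = nH = 12 * 0.727 = 8.724, so |A_typical| ~ 2^8.724 = 4.228e+02

4.228e+02


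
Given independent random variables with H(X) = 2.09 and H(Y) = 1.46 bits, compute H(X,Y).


For independent variables, H(X,Y) = H(X) + H(Y) = 2.09 + 1.46 = 3.55

3.55 bits


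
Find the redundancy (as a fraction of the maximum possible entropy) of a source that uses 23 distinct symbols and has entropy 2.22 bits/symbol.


H_max = log2(K) = log2(23) = 4.5236 bits/symbol. Redundancy = 1 - H/H_max = 1 - 2.22/4.5236 = 1 - 0.4908 = 0.5092

0.5092


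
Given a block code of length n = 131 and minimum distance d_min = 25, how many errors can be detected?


Detection capability = d_min - 1 = 25 - 1 = 24

24 errors


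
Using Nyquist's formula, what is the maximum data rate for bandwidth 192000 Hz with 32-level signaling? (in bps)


Rate = 2 * B * log2(M) = 2 * 192000 * 5.0 = 1920000.0

1920000.0 bps


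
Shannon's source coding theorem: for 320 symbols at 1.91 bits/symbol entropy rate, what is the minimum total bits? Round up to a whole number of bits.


Minimum bits >= n * H = 320 * 1.91 = 611.2, rounded up to a whole number of bits = 612

612 bits


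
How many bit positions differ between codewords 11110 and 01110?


Count differing positions: ^ . . . . = 1 differences

1


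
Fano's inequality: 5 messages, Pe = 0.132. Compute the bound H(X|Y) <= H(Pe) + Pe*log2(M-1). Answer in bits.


H(Pe) = -Pe*log2(Pe) - (1-Pe)*log2(1-Pe) = -0.132*log2(0.132) - 0.868*log2(0.868) = 0.385624 + 0.177274 = 0.5629. Pe*log2(M-1) = 0.132*log2(4) = 0.264000. Bound = H(Pe) + Pe*log2(M-1) = 0.385624 + 0.177274 + 0.264000 = 0.8269

0.8269 bits


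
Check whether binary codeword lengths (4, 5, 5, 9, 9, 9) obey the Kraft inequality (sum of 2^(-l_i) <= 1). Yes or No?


Kraft sum = sum(2^(-l_i)) = 0.1309, need <= 1. Result: satisfied (a binary prefix-free code with these lengths exists)

Yes


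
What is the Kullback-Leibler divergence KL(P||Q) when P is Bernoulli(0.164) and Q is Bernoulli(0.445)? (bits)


KL = p*log2(p/q) + (1-p)*log2((1-p)/(1-q)) = 0.164*log2(0.164/0.445) + 0.836*log2(0.836/0.555) = 0.2579

0.2579 bits


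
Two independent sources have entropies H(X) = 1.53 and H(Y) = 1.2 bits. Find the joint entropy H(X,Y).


For independent variables, H(X,Y) = H(X) + H(Y) = 1.53 + 1.2 = 2.73

2.73 bits


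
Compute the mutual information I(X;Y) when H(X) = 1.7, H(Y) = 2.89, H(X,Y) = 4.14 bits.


I(X;Y) = H(X) + H(Y) - H(X,Y) = 1.7 + 2.89 - 4.14 = 0.45

0.45 bits


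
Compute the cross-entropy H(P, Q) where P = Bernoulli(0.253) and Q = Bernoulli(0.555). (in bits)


H(P,Q) = -p*log2(q) - (1-p)*log2(1-q). -0.253*log2(0.555) = 0.214908; -0.747*log2(0.445) = 0.872588. H(P,Q) = 0.214908 + 0.872588 = 1.0875

1.0875 bits


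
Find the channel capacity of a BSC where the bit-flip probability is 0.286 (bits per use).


H(p) = -p*log2(p) - (1-p)*log2(1-p) = -0.286*log2(0.286) - 0.714*log2(0.714) = 0.516491 + 0.347007 = 0.8635. C = 1 - H(p) = 1 - 0.8635 = 0.1365

0.1365 bits


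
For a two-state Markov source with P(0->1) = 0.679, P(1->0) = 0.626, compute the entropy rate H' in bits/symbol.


Stationary distribution: pi_0 = p10/(p01+p10) = 0.4797, pi_1 = 0.5203. Entropy rate H' = pi_0*H(p01) + pi_1*H(p10) = 0.4797*0.9055 + 0.5203*0.9537 = 0.9306

0.9306 bits/symbol


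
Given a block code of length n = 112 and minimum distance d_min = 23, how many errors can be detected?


Detection capability = d_min - 1 = 23 - 1 = 22

22 errors


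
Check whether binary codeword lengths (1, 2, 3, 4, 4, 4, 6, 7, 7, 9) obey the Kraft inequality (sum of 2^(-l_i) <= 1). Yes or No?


Kraft sum = sum(2^(-l_i)) = 1.0957, need <= 1. Result: violated (a binary prefix-free code with these lengths cannot exist)

No


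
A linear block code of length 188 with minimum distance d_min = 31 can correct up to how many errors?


Correction capability = floor((d-1)/2) = floor((31-1)/2) = 15

15 errors


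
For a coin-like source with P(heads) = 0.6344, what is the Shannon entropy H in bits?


H = -p*log2(p) - (1-p)*log2(1-p). -0.6344*log2(0.6344) = 0.416506; -0.3656*log2(0.3656) = 0.530728. H = 0.416506 + 0.530728 = 0.9472

0.9472 bits


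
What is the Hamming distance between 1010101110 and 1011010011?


Count differing positions: . . . ^ ^ ^ ^ ^ . ^ = 6 differences

6


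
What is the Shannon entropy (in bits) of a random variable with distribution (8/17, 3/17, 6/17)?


H = -sum(p_i * log2(p_i)). Terms: -(8/17)*log2(8/17) = 0.511747; -(3/17)*log2(3/17) = 0.441618; -(6/17)*log2(6/17) = 0.530294. H = 0.511747 + 0.441618 + 0.530294 = 1.4837

1.4837 bits


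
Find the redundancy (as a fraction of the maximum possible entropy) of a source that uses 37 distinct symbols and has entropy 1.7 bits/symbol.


H_max = log2(K) = log2(37) = 5.2095 bits/symbol. Redundancy = 1 - H/H_max = 1 - 1.7/5.2095 = 1 - 0.3263 = 0.6737

0.6737


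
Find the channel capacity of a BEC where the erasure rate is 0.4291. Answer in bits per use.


C = 1 - epsilon = 1 - 0.4291 = 0.5709

0.5709 bits


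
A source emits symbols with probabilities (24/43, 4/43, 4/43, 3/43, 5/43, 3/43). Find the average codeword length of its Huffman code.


Huffman construction (repeatedly merge the two least-probable nodes; each merge adds 1 bit to every symbol beneath it): 3/43 + 3/43 = 6/43; 4/43 + 4/43 = 8/43; 5/43 + 6/43 = 11/43; 8/43 + 11/43 = 19/43; 19/43 + 24/43 = 1. Resulting codeword lengths (in the order the probabilities were given): (1, 3, 3, 4, 3, 4). L_avg = sum(p_i * l_i) = 24/43*1 + 4/43*3 + 4/43*3 + 3/43*4 + 5/43*3 + 3/43*4 = 87/43 = 2.0233

2.0233 bits


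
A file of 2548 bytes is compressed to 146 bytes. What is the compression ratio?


Ratio = original / compressed = 2548 / 146 = 17.4521

17.4521


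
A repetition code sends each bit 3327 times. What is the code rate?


Rate = k/n = 1/3327

1/3327


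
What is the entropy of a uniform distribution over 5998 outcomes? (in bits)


H = log2(n) = log2(5998) = 12.5503

12.5503 bits


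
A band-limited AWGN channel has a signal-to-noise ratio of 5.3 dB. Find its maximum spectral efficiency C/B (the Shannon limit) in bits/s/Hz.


SNR_linear = 10^(5.3/10) = 3.3884; C/B = log2(1 + SNR_linear) = log2(1 + 3.3884) = 2.1337

2.1337 bits/s/Hz


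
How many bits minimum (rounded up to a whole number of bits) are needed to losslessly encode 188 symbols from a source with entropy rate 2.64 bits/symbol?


Minimum bits >= n * H = 188 * 2.64 = 496.32, rounded up to a whole number of bits = 497

497 bits


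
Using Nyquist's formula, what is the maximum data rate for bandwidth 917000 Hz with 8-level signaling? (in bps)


Rate = 2 * B * log2(M) = 2 * 917000 * 3.0 = 5502000.0

5502000.0 bps


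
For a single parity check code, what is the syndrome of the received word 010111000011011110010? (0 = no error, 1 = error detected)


Syndrome = XOR of all bits = 0 XOR 1 XOR 0 XOR 1 XOR 1 XOR 1 XOR 0 XOR 0 XOR 0 XOR 0 XOR 1 XOR 1 XOR 0 XOR 1 XOR 1 XOR 1 XOR 1 XOR 0 XOR 0 XOR 1 XOR 0 = 1

1


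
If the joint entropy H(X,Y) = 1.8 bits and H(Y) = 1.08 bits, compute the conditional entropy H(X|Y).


H(X|Y) = H(X,Y) - H(Y) = 1.8 - 1.08 = 0.72

0.72 bits


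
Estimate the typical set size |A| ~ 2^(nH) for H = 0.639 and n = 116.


log2|A_typical| = nH = 116 * 0.639 = 74.124, so |A_typical| ~ 2^74.124 = 2.058e+22

2.058e+22


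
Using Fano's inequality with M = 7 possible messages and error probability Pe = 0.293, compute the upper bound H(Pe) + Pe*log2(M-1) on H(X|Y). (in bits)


H(Pe) = -Pe*log2(Pe) - (1-Pe)*log2(1-Pe) = -0.293*log2(0.293) - 0.707*log2(0.707) = 0.518911 + 0.353654 = 0.8726. Pe*log2(M-1) = 0.293*log2(6) = 0.757394. Bound = H(Pe) + Pe*log2(M-1) = 0.518911 + 0.353654 + 0.757394 = 1.63

1.63 bits


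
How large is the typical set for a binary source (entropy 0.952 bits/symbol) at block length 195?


log2|A_typical| = nH = 195 * 0.952 = 185.64, so |A_typical| ~ 2^185.64 = 7.642e+55

7.642e+55


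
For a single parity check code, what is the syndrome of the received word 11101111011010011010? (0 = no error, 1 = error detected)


Syndrome = XOR of all bits = 1 XOR 1 XOR 1 XOR 0 XOR 1 XOR 1 XOR 1 XOR 1 XOR 0 XOR 1 XOR 1 XOR 0 XOR 1 XOR 0 XOR 0 XOR 1 XOR 1 XOR 0 XOR 1 XOR 0 = 1

1


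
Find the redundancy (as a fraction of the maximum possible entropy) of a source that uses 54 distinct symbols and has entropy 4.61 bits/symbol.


H_max = log2(K) = log2(54) = 5.7549 bits/symbol. Redundancy = 1 - H/H_max = 1 - 4.61/5.7549 = 1 - 0.8011 = 0.1989

0.1989


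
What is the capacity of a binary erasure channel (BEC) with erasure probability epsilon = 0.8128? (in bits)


C = 1 - epsilon = 1 - 0.8128 = 0.1872

0.1872 bits


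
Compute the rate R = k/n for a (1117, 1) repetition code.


Rate = k/n = 1/1117

1/1117


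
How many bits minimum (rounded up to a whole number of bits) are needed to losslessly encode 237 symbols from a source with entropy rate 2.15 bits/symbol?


Minimum bits >= n * H = 237 * 2.15 = 509.55, rounded up to a whole number of bits = 510

510 bits


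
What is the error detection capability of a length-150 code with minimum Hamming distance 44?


Detection capability = d_min - 1 = 44 - 1 = 43

43 errors


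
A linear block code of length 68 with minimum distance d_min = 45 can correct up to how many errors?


Correction capability = floor((d-1)/2) = floor((45-1)/2) = 22

22 errors


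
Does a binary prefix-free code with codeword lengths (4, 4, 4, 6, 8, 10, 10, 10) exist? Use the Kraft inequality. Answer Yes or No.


Kraft sum = sum(2^(-l_i)) = 0.21, need <= 1. Result: satisfied (a binary prefix-free code with these lengths exists)

Yes


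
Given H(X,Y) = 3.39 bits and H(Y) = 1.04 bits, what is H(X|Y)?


H(X|Y) = H(X,Y) - H(Y) = 3.39 - 1.04 = 2.35

2.35 bits


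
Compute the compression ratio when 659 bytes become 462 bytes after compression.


Ratio = original / compressed = 659 / 462 = 1.4264

1.4264


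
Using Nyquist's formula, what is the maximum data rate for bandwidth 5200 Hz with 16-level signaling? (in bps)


Rate = 2 * B * log2(M) = 2 * 5200 * 4.0 = 41600.0

41600.0 bps


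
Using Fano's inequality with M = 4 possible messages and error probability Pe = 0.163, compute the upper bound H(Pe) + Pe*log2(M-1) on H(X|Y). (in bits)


H(Pe) = -Pe*log2(Pe) - (1-Pe)*log2(1-Pe) = -0.163*log2(0.163) - 0.837*log2(0.837) = 0.426580 + 0.214858 = 0.6414. Pe*log2(M-1) = 0.163*log2(3) = 0.258349. Bound = H(Pe) + Pe*log2(M-1) = 0.426580 + 0.214858 + 0.258349 = 0.8998

0.8998 bits


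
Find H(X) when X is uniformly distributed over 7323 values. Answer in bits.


H = log2(n) = log2(7323) = 12.8382

12.8382 bits


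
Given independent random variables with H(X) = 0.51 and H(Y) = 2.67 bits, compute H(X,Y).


For independent variables, H(X,Y) = H(X) + H(Y) = 0.51 + 2.67 = 3.18

3.18 bits


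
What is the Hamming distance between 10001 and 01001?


Count differing positions: ^ ^ . . . = 2 differences

2


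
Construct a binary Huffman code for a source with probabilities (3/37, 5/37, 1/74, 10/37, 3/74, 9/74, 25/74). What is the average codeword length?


Huffman construction (repeatedly merge the two least-probable nodes; each merge adds 1 bit to every symbol beneath it): 1/74 + 3/74 = 2/37; 2/37 + 3/37 = 5/37; 9/74 + 5/37 = 19/74; 5/37 + 19/74 = 29/74; 10/37 + 25/74 = 45/74; 29/74 + 45/74 = 1. Resulting codeword lengths (in the order the probabilities were given): (3, 3, 4, 2, 4, 3, 2). L_avg = sum(p_i * l_i) = 3/37*3 + 5/37*3 + 1/74*4 + 10/37*2 + 3/74*4 + 9/74*3 + 25/74*2 = 181/74 = 2.4459

2.4459 bits


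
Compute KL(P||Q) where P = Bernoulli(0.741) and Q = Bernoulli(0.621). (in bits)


KL = p*log2(p/q) + (1-p)*log2((1-p)/(1-q)) = 0.741*log2(0.741/0.621) + 0.259*log2(0.259/0.379) = 0.0466

0.0466 bits


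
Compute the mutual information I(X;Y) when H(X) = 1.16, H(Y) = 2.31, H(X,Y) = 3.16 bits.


I(X;Y) = H(X) + H(Y) - H(X,Y) = 1.16 + 2.31 - 3.16 = 0.31

0.31 bits


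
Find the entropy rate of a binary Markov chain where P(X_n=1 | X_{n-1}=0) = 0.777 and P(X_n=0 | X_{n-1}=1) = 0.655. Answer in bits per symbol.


Stationary distribution: pi_0 = p10/(p01+p10) = 0.4574, pi_1 = 0.5426. Entropy rate H' = pi_0*H(p01) + pi_1*H(p10) = 0.4574*0.7656 + 0.5426*0.9295 = 0.8545

0.8545 bits/symbol


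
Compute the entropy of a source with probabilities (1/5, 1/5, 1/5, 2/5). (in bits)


H = -sum(p_i * log2(p_i)). Terms: -(1/5)*log2(1/5) = 0.464386; -(1/5)*log2(1/5) = 0.464386; -(1/5)*log2(1/5) = 0.464386; -(2/5)*log2(2/5) = 0.528771. H = 0.464386 + 0.464386 + 0.464386 + 0.528771 = 1.9219

1.9219 bits


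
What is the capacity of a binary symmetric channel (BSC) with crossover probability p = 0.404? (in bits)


H(p) = -p*log2(p) - (1-p)*log2(1-p) = -0.404*log2(0.404) - 0.596*log2(0.596) = 0.528259 + 0.444983 = 0.9732. C = 1 - H(p) = 1 - 0.9732 = 0.0268

0.0268 bits


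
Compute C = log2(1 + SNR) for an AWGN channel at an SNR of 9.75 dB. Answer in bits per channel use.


SNR_linear = 10^(9.75/10) = 9.4406; C = log2(1 + SNR_linear) = log2(1 + 9.4406) = 3.3841

3.3841 bits/channel use


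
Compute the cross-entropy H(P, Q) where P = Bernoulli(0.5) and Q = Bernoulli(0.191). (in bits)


H(P,Q) = -p*log2(q) - (1-p)*log2(1-q). -0.5*log2(0.191) = 1.194178; -0.5*log2(0.809) = 0.152894. H(P,Q) = 1.194178 + 0.152894 = 1.3471

1.3471 bits


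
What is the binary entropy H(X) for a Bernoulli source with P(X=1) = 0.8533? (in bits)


H = -p*log2(p) - (1-p)*log2(1-p). -0.8533*log2(0.8533) = 0.195299; -0.1467*log2(0.1467) = 0.406221. H = 0.195299 + 0.406221 = 0.6015

0.6015 bits


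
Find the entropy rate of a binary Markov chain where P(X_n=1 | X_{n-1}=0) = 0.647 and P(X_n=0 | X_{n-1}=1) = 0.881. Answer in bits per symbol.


Stationary distribution: pi_0 = p10/(p01+p10) = 0.5766, pi_1 = 0.4234. Entropy rate H' = pi_0*H(p01) + pi_1*H(p10) = 0.5766*0.9367 + 0.4234*0.5265 = 0.763

0.763 bits/symbol


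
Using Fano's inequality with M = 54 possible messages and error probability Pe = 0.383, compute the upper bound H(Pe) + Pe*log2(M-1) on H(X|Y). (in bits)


H(Pe) = -Pe*log2(Pe) - (1-Pe)*log2(1-Pe) = -0.383*log2(0.383) - 0.617*log2(0.617) = 0.530296 + 0.429838 = 0.9601. Pe*log2(M-1) = 0.383*log2(53) = 2.193794. Bound = H(Pe) + Pe*log2(M-1) = 0.530296 + 0.429838 + 2.193794 = 3.1539

3.1539 bits


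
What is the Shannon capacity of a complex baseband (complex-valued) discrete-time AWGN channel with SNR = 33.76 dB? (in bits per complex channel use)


SNR_linear = 10^(33.76/10) = 2376.8403; C = log2(1 + SNR_linear) = log2(1 + 2376.8403) = 11.2154

11.2154 bits/channel use


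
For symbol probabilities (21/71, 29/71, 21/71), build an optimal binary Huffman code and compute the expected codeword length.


Huffman construction (repeatedly merge the two least-probable nodes; each merge adds 1 bit to every symbol beneath it): 21/71 + 21/71 = 42/71; 29/71 + 42/71 = 1. Resulting codeword lengths (in the order the probabilities were given): (2, 1, 2). L_avg = sum(p_i * l_i) = 21/71*2 + 29/71*1 + 21/71*2 = 113/71 = 1.5915

1.5915 bits


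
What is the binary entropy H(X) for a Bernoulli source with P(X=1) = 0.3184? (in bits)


H = -p*log2(p) - (1-p)*log2(1-p). -0.3184*log2(0.3184) = 0.525706; -0.6816*log2(0.6816) = 0.376927. H = 0.525706 + 0.376927 = 0.9026

0.9026 bits


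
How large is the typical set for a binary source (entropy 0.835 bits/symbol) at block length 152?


log2|A_typical| = nH = 152 * 0.835 = 126.92, so |A_typical| ~ 2^126.92 = 1.610e+38

1.610e+38


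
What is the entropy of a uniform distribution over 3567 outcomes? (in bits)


H = log2(n) = log2(3567) = 11.8005

11.8005 bits


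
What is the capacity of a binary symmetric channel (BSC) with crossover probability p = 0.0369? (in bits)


H(p) = -p*log2(p) - (1-p)*log2(1-p) = -0.0369*log2(0.0369) - 0.9631*log2(0.9631) = 0.175653 + 0.052241 = 0.2279. C = 1 - H(p) = 1 - 0.2279 = 0.7721

0.7721 bits


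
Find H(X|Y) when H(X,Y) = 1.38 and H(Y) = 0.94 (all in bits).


H(X|Y) = H(X,Y) - H(Y) = 1.38 - 0.94 = 0.44

0.44 bits


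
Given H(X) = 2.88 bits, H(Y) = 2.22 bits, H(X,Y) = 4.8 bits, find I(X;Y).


I(X;Y) = H(X) + H(Y) - H(X,Y) = 2.88 + 2.22 - 4.8 = 0.3

0.3 bits


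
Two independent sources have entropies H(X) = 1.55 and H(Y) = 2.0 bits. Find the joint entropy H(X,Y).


For independent variables, H(X,Y) = H(X) + H(Y) = 1.55 + 2.0 = 3.55

3.55 bits


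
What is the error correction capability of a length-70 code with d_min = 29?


Correction capability = floor((d-1)/2) = floor((29-1)/2) = 14

14 errors


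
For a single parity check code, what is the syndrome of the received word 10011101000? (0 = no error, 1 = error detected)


Syndrome = XOR of all bits = 1 XOR 0 XOR 0 XOR 1 XOR 1 XOR 1 XOR 0 XOR 1 XOR 0 XOR 0 XOR 0 = 1

1


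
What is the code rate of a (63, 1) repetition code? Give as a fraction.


Rate = k/n = 1/63

1/63


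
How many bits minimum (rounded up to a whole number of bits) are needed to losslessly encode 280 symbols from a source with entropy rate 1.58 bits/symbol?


Minimum bits >= n * H = 280 * 1.58 = 442.4, rounded up to a whole number of bits = 443

443 bits


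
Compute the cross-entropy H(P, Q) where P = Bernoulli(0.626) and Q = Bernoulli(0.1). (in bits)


H(P,Q) = -p*log2(q) - (1-p)*log2(1-q). -0.626*log2(0.1) = 2.079527; -0.374*log2(0.9) = 0.056849. H(P,Q) = 2.079527 + 0.056849 = 2.1364

2.1364 bits


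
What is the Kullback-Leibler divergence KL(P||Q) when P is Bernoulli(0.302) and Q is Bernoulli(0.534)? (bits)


KL = p*log2(p/q) + (1-p)*log2((1-p)/(1-q)) = 0.302*log2(0.302/0.534) + 0.698*log2(0.698/0.466) = 0.1585

0.1585 bits


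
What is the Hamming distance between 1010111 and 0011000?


Count differing positions: ^ . . ^ ^ ^ ^ = 5 differences

5


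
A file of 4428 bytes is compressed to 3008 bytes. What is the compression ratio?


Ratio = original / compressed = 4428 / 3008 = 1.4721

1.4721


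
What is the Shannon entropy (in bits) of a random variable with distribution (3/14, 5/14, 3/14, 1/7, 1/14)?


H = -sum(p_i * log2(p_i)). Terms: -(3/14)*log2(3/14) = 0.476227; -(5/14)*log2(5/14) = 0.530510; -(3/14)*log2(3/14) = 0.476227; -(1/7)*log2(1/7) = 0.401051; -(1/14)*log2(1/14) = 0.271954. H = 0.476227 + 0.530510 + 0.476227 + 0.401051 + 0.271954 = 2.156

2.156 bits


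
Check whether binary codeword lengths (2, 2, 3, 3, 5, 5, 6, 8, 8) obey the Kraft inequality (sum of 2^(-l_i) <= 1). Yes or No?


Kraft sum = sum(2^(-l_i)) = 0.8359, need <= 1. Result: satisfied (a binary prefix-free code with these lengths exists)

Yes


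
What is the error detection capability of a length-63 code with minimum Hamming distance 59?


Detection capability = d_min - 1 = 59 - 1 = 58

58 errors


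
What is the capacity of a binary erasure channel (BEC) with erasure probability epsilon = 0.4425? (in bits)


C = 1 - epsilon = 1 - 0.4425 = 0.5575

0.5575 bits


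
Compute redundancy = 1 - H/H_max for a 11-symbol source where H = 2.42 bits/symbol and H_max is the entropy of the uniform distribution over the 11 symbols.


H_max = log2(K) = log2(11) = 3.4594 bits/symbol. Redundancy = 1 - H/H_max = 1 - 2.42/3.4594 = 1 - 0.6995 = 0.3005

0.3005


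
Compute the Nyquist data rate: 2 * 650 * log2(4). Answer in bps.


Rate = 2 * B * log2(M) = 2 * 650 * 2.0 = 2600.0

2600.0 bps


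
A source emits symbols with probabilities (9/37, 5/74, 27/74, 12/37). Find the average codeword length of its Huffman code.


Huffman construction (repeatedly merge the two least-probable nodes; each merge adds 1 bit to every symbol beneath it): 5/74 + 9/37 = 23/74; 23/74 + 12/37 = 47/74; 27/74 + 47/74 = 1. Resulting codeword lengths (in the order the probabilities were given): (3, 3, 1, 2). L_avg = sum(p_i * l_i) = 9/37*3 + 5/74*3 + 27/74*1 + 12/37*2 = 72/37 = 1.9459

1.9459 bits


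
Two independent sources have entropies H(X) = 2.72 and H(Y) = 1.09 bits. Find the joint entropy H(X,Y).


For independent variables, H(X,Y) = H(X) + H(Y) = 2.72 + 1.09 = 3.81

3.81 bits


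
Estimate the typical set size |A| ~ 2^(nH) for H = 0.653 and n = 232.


log2|A_typical| = nH = 232 * 0.653 = 151.496, so |A_typical| ~ 2^151.496 = 4.026e+45

4.026e+45


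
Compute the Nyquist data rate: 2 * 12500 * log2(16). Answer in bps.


Rate = 2 * B * log2(M) = 2 * 12500 * 4.0 = 100000.0

100000.0 bps


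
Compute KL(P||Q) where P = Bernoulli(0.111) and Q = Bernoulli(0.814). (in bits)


KL = p*log2(p/q) + (1-p)*log2((1-p)/(1-q)) = 0.111*log2(0.111/0.814) + 0.889*log2(0.889/0.186) = 1.6873

1.6873 bits


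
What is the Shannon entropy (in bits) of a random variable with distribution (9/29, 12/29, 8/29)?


H = -sum(p_i * log2(p_i)). Terms: -(9/29)*log2(9/29) = 0.523879; -(12/29)*log2(12/29) = 0.526766; -(8/29)*log2(8/29) = 0.512546. H = 0.523879 + 0.526766 + 0.512546 = 1.5632

1.5632 bits


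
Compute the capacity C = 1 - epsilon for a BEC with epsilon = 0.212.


C = 1 - epsilon = 1 - 0.212 = 0.788

0.788 bits


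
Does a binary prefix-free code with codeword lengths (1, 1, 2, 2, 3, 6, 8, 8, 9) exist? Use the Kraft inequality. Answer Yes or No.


Kraft sum = sum(2^(-l_i)) = 1.6504, need <= 1. Result: violated (a binary prefix-free code with these lengths cannot exist)

No


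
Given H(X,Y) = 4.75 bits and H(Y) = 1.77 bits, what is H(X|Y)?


H(X|Y) = H(X,Y) - H(Y) = 4.75 - 1.77 = 2.98

2.98 bits


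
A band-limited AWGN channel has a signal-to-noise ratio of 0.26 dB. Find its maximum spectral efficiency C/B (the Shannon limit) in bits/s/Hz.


SNR_linear = 10^(0.26/10) = 1.0617; C/B = log2(1 + SNR_linear) = log2(1 + 1.0617) = 1.0438

1.0438 bits/s/Hz


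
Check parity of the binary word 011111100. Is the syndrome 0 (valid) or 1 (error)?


Syndrome = XOR of all bits = 0 XOR 1 XOR 1 XOR 1 XOR 1 XOR 1 XOR 1 XOR 0 XOR 0 = 0

0


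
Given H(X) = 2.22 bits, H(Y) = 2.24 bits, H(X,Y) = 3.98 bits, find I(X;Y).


I(X;Y) = H(X) + H(Y) - H(X,Y) = 2.22 + 2.24 - 3.98 = 0.48

0.48 bits


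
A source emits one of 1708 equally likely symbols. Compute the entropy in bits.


H = log2(n) = log2(1708) = 10.7381

10.7381 bits


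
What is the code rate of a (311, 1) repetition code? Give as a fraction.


Rate = k/n = 1/311

1/311


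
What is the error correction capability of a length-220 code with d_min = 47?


Correction capability = floor((d-1)/2) = floor((47-1)/2) = 23

23 errors


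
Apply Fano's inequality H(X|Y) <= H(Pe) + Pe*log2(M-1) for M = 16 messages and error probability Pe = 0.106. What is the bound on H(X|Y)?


H(Pe) = -Pe*log2(Pe) - (1-Pe)*log2(1-Pe) = -0.106*log2(0.106) - 0.894*log2(0.894) = 0.343214 + 0.144518 = 0.4877. Pe*log2(M-1) = 0.106*log2(15) = 0.414130. Bound = H(Pe) + Pe*log2(M-1) = 0.343214 + 0.144518 + 0.414130 = 0.9019

0.9019 bits


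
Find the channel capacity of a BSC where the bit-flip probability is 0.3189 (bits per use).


H(p) = -p*log2(p) - (1-p)*log2(1-p) = -0.3189*log2(0.3189) - 0.6811*log2(0.6811) = 0.525810 + 0.377371 = 0.9032. C = 1 - H(p) = 1 - 0.9032 = 0.0968

0.0968 bits


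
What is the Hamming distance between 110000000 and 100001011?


Count differing positions: . ^ . . . ^ . ^ ^ = 4 differences

4


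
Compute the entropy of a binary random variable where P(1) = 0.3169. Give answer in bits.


H = -p*log2(p) - (1-p)*log2(1-p). -0.3169*log2(0.3169) = 0.525389; -0.6831*log2(0.6831) = 0.375590. H = 0.525389 + 0.375590 = 0.901

0.901 bits


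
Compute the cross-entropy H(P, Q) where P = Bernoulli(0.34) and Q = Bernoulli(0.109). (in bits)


H(P,Q) = -p*log2(q) - (1-p)*log2(1-q). -0.34*log2(0.109) = 1.087184; -0.66*log2(0.891) = 0.109892. H(P,Q) = 1.087184 + 0.109892 = 1.1971

1.1971 bits


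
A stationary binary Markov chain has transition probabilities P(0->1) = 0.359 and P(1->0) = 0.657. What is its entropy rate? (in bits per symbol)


Stationary distribution: pi_0 = p10/(p01+p10) = 0.6467, pi_1 = 0.3533. Entropy rate H' = pi_0*H(p01) + pi_1*H(p10) = 0.6467*0.9418 + 0.3533*0.9277 = 0.9368

0.9368 bits/symbol


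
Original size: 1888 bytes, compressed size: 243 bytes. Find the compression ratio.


Ratio = original / compressed = 1888 / 243 = 7.7695

7.7695


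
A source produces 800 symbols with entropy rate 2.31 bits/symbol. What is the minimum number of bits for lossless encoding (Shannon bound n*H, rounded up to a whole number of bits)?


Minimum bits >= n * H = 800 * 2.31 = 1848.0, rounded up to a whole number of bits = 1848

1848 bits


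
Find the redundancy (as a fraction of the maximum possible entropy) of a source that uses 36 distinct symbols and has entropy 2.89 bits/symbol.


H_max = log2(K) = log2(36) = 5.1699 bits/symbol. Redundancy = 1 - H/H_max = 1 - 2.89/5.1699 = 1 - 0.559 = 0.441

0.441


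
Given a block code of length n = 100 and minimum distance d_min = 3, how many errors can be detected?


Detection capability = d_min - 1 = 3 - 1 = 2

2 errors


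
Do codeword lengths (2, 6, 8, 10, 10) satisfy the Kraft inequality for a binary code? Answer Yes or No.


Kraft sum = sum(2^(-l_i)) = 0.2715, need <= 1. Result: satisfied (a binary prefix-free code with these lengths exists)

Yes


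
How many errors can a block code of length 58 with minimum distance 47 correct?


Correction capability = floor((d-1)/2) = floor((47-1)/2) = 23

23 errors


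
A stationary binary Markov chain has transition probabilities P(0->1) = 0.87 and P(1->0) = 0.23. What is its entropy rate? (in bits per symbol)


Stationary distribution: pi_0 = p10/(p01+p10) = 0.2091, pi_1 = 0.7909. Entropy rate H' = pi_0*H(p01) + pi_1*H(p10) = 0.2091*0.5574 + 0.7909*0.778 = 0.7319

0.7319 bits/symbol


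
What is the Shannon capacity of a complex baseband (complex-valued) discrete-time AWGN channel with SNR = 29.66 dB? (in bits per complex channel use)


SNR_linear = 10^(29.66/10) = 924.6982; C = log2(1 + SNR_linear) = log2(1 + 924.6982) = 9.8544

9.8544 bits/channel use


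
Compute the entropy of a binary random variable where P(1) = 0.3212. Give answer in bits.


H = -p*log2(p) - (1-p)*log2(1-p). -0.3212*log2(0.3212) = 0.526272; -0.6788*log2(0.6788) = 0.379410. H = 0.526272 + 0.379410 = 0.9057

0.9057 bits


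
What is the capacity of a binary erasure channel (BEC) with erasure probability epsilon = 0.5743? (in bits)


C = 1 - epsilon = 1 - 0.5743 = 0.4257

0.4257 bits


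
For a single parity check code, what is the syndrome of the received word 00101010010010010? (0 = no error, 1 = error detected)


Syndrome = XOR of all bits = 0 XOR 0 XOR 1 XOR 0 XOR 1 XOR 0 XOR 1 XOR 0 XOR 0 XOR 1 XOR 0 XOR 0 XOR 1 XOR 0 XOR 0 XOR 1 XOR 0 = 0

0


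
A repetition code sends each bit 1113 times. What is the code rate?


Rate = k/n = 1/1113

1/1113


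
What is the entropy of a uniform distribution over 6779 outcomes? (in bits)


H = log2(n) = log2(6779) = 12.7269

12.7269 bits


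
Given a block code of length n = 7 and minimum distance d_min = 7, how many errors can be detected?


Detection capability = d_min - 1 = 7 - 1 = 6

6 errors


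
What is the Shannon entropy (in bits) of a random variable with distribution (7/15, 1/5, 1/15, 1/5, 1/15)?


H = -sum(p_i * log2(p_i)). Terms: -(7/15)*log2(7/15) = 0.513117; -(1/5)*log2(1/5) = 0.464386; -(1/15)*log2(1/15) = 0.260459; -(1/5)*log2(1/5) = 0.464386; -(1/15)*log2(1/15) = 0.260459. H = 0.513117 + 0.464386 + 0.260459 + 0.464386 + 0.260459 = 1.9628

1.9628 bits


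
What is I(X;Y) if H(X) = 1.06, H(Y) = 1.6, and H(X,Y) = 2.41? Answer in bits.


I(X;Y) = H(X) + H(Y) - H(X,Y) = 1.06 + 1.6 - 2.41 = 0.25

0.25 bits


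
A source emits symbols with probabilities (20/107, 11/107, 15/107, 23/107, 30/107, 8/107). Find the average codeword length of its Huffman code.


Huffman construction (repeatedly merge the two least-probable nodes; each merge adds 1 bit to every symbol beneath it): 8/107 + 11/107 = 19/107; 15/107 + 19/107 = 34/107; 20/107 + 23/107 = 43/107; 30/107 + 34/107 = 64/107; 43/107 + 64/107 = 1. Resulting codeword lengths (in the order the probabilities were given): (2, 4, 3, 2, 2, 4). L_avg = sum(p_i * l_i) = 20/107*2 + 11/107*4 + 15/107*3 + 23/107*2 + 30/107*2 + 8/107*4 = 267/107 = 2.4953

2.4953 bits


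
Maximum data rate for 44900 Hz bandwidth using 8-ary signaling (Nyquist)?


Rate = 2 * B * log2(M) = 2 * 44900 * 3.0 = 269400.0

269400.0 bps


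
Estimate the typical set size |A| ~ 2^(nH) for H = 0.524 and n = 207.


log2|A_typical| = nH = 207 * 0.524 = 108.468, so |A_typical| ~ 2^108.468 = 4.489e+32

4.489e+32


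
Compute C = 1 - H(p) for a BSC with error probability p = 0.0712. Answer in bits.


H(p) = -p*log2(p) - (1-p)*log2(1-p) = -0.0712*log2(0.0712) - 0.9288*log2(0.9288) = 0.271413 + 0.098973 = 0.3704. C = 1 - H(p) = 1 - 0.3704 = 0.6296

0.6296 bits


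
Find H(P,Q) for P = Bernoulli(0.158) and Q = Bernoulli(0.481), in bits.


H(P,Q) = -p*log2(q) - (1-p)*log2(1-q). -0.158*log2(0.481) = 0.166831; -0.842*log2(0.519) = 0.796695. H(P,Q) = 0.166831 + 0.796695 = 0.9635

0.9635 bits


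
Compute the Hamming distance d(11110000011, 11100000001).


Count differing positions: . . . ^ . . . . . ^ . = 2 differences

2


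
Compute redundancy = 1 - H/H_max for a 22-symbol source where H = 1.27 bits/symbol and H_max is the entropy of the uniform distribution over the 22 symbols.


H_max = log2(K) = log2(22) = 4.4594 bits/symbol. Redundancy = 1 - H/H_max = 1 - 1.27/4.4594 = 1 - 0.2848 = 0.7152

0.7152


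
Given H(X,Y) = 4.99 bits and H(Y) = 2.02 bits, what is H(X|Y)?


H(X|Y) = H(X,Y) - H(Y) = 4.99 - 2.02 = 2.97

2.97 bits


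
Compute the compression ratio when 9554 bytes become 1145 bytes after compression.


Ratio = original / compressed = 9554 / 1145 = 8.3441

8.3441


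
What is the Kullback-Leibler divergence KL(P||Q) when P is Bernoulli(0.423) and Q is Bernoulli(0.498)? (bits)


KL = p*log2(p/q) + (1-p)*log2((1-p)/(1-q)) = 0.423*log2(0.423/0.498) + 0.577*log2(0.577/0.502) = 0.0163

0.0163 bits


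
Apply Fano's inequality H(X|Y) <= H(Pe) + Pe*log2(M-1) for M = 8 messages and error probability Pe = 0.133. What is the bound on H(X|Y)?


H(Pe) = -Pe*log2(Pe) - (1-Pe)*log2(1-Pe) = -0.133*log2(0.133) - 0.867*log2(0.867) = 0.387097 + 0.178512 = 0.5656. Pe*log2(M-1) = 0.133*log2(7) = 0.373378. Bound = H(Pe) + Pe*log2(M-1) = 0.387097 + 0.178512 + 0.373378 = 0.939

0.939 bits


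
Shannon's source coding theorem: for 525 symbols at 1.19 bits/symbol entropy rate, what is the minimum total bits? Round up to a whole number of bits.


Minimum bits >= n * H = 525 * 1.19 = 624.75, rounded up to a whole number of bits = 625

625 bits


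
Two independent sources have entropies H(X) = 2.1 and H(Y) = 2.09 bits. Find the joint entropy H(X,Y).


For independent variables, H(X,Y) = H(X) + H(Y) = 2.1 + 2.09 = 4.19

4.19 bits


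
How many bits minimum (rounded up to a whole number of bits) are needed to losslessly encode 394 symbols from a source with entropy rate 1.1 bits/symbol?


Minimum bits >= n * H = 394 * 1.1 = 433.4, rounded up to a whole number of bits = 434

434 bits


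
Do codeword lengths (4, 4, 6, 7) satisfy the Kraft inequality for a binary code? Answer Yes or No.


Kraft sum = sum(2^(-l_i)) = 0.1484, need <= 1. Result: satisfied (a binary prefix-free code with these lengths exists)

Yes


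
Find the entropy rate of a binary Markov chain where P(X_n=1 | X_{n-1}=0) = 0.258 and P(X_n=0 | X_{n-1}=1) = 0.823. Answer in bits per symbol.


Stationary distribution: pi_0 = p10/(p01+p10) = 0.7613, pi_1 = 0.2387. Entropy rate H' = pi_0*H(p01) + pi_1*H(p10) = 0.7613*0.8237 + 0.2387*0.6735 = 0.7879

0.7879 bits/symbol


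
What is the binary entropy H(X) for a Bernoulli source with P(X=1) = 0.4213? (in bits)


H = -p*log2(p) - (1-p)*log2(1-p). -0.4213*log2(0.4213) = 0.525395; -0.5787*log2(0.5787) = 0.456659. H = 0.525395 + 0.456659 = 0.9821

0.9821 bits


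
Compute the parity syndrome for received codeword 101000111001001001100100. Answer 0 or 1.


Syndrome = XOR of all bits = 1 XOR 0 XOR 1 XOR 0 XOR 0 XOR 0 XOR 1 XOR 1 XOR 1 XOR 0 XOR 0 XOR 1 XOR 0 XOR 0 XOR 1 XOR 0 XOR 0 XOR 1 XOR 1 XOR 0 XOR 0 XOR 1 XOR 0 XOR 0 = 0

0


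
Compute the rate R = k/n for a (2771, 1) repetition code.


Rate = k/n = 1/2771

1/2771


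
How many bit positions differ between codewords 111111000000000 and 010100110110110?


Count differing positions: ^ . ^ . ^ ^ ^ ^ . ^ ^ . ^ ^ . = 10 differences

10


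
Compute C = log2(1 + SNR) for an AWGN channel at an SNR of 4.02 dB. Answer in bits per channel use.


SNR_linear = 10^(4.02/10) = 2.5235; C = log2(1 + SNR_linear) = log2(1 + 2.5235) = 1.817

1.817 bits/channel use


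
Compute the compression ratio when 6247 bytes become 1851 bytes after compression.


Ratio = original / compressed = 6247 / 1851 = 3.3749

3.3749


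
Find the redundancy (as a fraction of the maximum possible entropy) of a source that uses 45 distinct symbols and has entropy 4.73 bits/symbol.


H_max = log2(K) = log2(45) = 5.4919 bits/symbol. Redundancy = 1 - H/H_max = 1 - 4.73/5.4919 = 1 - 0.8613 = 0.1387

0.1387


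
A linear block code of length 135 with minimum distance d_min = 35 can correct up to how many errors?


Correction capability = floor((d-1)/2) = floor((35-1)/2) = 17

17 errors


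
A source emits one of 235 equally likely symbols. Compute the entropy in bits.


H = log2(n) = log2(235) = 7.8765

7.8765 bits


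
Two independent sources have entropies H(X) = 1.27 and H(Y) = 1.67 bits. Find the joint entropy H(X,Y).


For independent variables, H(X,Y) = H(X) + H(Y) = 1.27 + 1.67 = 2.94

2.94 bits


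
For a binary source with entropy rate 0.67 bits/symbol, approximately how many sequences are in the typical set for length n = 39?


log2|A_typical| = nH = 39 * 0.67 = 26.13, so |A_typical| ~ 2^26.13 = 7.344e+07

7.344e+07


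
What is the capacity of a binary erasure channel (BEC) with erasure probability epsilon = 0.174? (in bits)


C = 1 - epsilon = 1 - 0.174 = 0.826

0.826 bits


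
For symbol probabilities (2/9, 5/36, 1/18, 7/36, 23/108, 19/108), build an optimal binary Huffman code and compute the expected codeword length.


Huffman construction (repeatedly merge the two least-probable nodes; each merge adds 1 bit to every symbol beneath it): 1/18 + 5/36 = 7/36; 19/108 + 7/36 = 10/27; 7/36 + 23/108 = 11/27; 2/9 + 10/27 = 16/27; 11/27 + 16/27 = 1. Resulting codeword lengths (in the order the probabilities were given): (2, 3, 3, 3, 2, 3). L_avg = sum(p_i * l_i) = 2/9*2 + 5/36*3 + 1/18*3 + 7/36*3 + 23/108*2 + 19/108*3 = 277/108 = 2.5648

2.5648 bits


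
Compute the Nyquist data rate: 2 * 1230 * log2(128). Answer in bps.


Rate = 2 * B * log2(M) = 2 * 1230 * 7.0 = 17220.0

17220.0 bps


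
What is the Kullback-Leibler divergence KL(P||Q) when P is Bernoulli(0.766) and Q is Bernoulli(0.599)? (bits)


KL = p*log2(p/q) + (1-p)*log2((1-p)/(1-q)) = 0.766*log2(0.766/0.599) + 0.234*log2(0.234/0.401) = 0.0899

0.0899 bits


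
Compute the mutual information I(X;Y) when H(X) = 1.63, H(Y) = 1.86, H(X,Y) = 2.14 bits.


I(X;Y) = H(X) + H(Y) - H(X,Y) = 1.63 + 1.86 - 2.14 = 1.35

1.35 bits


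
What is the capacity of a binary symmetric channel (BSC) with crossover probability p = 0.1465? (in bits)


H(p) = -p*log2(p) - (1-p)*log2(1-p) = -0.1465*log2(0.1465) - 0.8535*log2(0.8535) = 0.405956 + 0.195056 = 0.601. C = 1 - H(p) = 1 - 0.601 = 0.399

0.399 bits


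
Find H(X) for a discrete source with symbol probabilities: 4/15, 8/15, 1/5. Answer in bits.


H = -sum(p_i * log2(p_i)). Terms: -(4/15)*log2(4/15) = 0.508504; -(8/15)*log2(8/15) = 0.483675; -(1/5)*log2(1/5) = 0.464386. H = 0.508504 + 0.483675 + 0.464386 = 1.4566

1.4566 bits
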